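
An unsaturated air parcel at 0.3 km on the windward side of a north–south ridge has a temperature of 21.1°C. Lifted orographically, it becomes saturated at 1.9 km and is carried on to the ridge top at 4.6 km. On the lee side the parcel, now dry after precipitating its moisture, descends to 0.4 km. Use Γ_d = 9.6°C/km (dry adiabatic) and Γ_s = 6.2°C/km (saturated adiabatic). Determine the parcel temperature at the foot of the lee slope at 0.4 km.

29.32°C

From 300 m to 1900 m (dry): cools by 9.6 × 1.6 = 15.36°C, giving 5.74°C.
From 1900 m to 4600 m (saturated): cools by 6.2 × 2.7 = 16.74°C, giving -11°C.
From 4600 m to 400 m (dry descent): warms by 9.6 × 4.2 = 40.32°C, giving 29.32°C.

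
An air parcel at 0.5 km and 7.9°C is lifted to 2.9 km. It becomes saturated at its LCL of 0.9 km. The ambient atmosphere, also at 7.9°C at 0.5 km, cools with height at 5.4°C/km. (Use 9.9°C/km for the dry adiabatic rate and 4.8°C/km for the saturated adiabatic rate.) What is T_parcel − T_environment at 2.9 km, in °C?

Parcel:
  Dry to 900 m: -9.9 × 0.4 km = -3.96°C, so T = 3.94°C.
  Saturated to 2900 m: -4.8 × 2 km = -9.6°C, so T = -5.66°C.
Environment:
  Environment to 2900 m: -5.4 × 2.4 km = -12.96°C, so T = -5.06°C.
T_parcel − T_env = -5.66 − (-5.06) = -0.6°C

-0.6°C (parcel cooler than environment)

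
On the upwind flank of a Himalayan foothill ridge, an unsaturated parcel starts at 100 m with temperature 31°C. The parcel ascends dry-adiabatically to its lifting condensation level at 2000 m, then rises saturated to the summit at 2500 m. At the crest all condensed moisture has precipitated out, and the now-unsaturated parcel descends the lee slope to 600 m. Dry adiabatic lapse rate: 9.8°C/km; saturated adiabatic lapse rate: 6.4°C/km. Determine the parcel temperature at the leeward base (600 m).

Dry to 2000 m: -9.8 × 1.9 km = -18.62°C, so T = 12.38°C.
Saturated to 2500 m: -6.4 × 0.5 km = -3.2°C, so T = 9.18°C.
Dry descent to 600 m: +9.8 × 1.9 km = +18.62°C, so T = 27.8°C.

27.8°C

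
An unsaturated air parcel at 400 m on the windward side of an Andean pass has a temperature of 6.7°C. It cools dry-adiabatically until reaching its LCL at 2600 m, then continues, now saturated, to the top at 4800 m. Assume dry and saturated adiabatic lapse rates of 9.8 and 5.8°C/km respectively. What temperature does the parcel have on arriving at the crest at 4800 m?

400 → 2600 m (dry, 9.8°C/km): ΔT = -9.8 × 2.2 = -21.56°C → T = -14.86°C
2600 → 4800 m (saturated, 5.8°C/km): ΔT = -5.8 × 2.2 = -12.76°C → T = -27.62°C

-27.62°C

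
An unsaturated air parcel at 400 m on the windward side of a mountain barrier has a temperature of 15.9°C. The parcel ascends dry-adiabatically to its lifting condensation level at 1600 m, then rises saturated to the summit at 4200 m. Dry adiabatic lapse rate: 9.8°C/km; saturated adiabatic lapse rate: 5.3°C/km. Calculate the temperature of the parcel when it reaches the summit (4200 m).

Dry to 1600 m: -9.8 × 1.2 km = -11.76°C, so T = 4.14°C.
Saturated to 4200 m: -5.3 × 2.6 km = -13.78°C, so T = -9.64°C.

-9.64°C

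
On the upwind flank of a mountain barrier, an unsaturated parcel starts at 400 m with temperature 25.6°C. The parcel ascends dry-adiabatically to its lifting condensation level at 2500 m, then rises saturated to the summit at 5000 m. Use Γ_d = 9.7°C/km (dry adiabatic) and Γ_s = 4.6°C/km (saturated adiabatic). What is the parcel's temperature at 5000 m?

400–2500 m, dry: Δz = 2.1 km ⇒ ΔT = -20.37°C; T = 5.23°C
2500–5000 m, saturated: Δz = 2.5 km ⇒ ΔT = -11.5°C; T = -6.27°C

-6.27°C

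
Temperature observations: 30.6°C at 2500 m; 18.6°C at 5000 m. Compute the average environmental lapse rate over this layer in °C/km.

4.8°C/km

Γ = −ΔT/Δz = (30.6 − 18.6) / (5000 − 2500) m
  = 12°C / 2.5 km = 4.8°C/km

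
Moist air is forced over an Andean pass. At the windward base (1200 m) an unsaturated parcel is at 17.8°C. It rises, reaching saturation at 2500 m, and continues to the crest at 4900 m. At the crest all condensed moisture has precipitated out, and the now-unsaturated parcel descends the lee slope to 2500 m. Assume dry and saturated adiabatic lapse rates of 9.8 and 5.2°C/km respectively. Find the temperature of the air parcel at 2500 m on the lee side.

Dry to 2500 m: -9.8 × 1.3 km = -12.74°C, so T = 5.06°C.
Saturated to 4900 m: -5.2 × 2.4 km = -12.48°C, so T = -7.42°C.
Dry descent to 2500 m: +9.8 × 2.4 km = +23.52°C, so T = 16.1°C.

16.1°C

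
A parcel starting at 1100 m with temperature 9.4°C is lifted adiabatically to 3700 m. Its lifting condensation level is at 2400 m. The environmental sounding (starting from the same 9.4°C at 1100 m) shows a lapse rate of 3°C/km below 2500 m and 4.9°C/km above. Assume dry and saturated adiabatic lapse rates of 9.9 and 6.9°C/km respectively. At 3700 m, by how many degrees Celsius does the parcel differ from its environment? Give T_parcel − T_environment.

Parcel:
  1100–2400 m, dry: Δz = 1.3 km ⇒ ΔT = -12.87°C; T = -3.47°C
  2400–3700 m, saturated: Δz = 1.3 km ⇒ ΔT = -8.97°C; T = -12.44°C
Environment:
  1100–2500 m, environment, lower layer: Δz = 1.4 km ⇒ ΔT = -4.2°C; T = 5.2°C
  2500–3700 m, environment, upper layer: Δz = 1.2 km ⇒ ΔT = -5.88°C; T = -0.68°C
T_parcel − T_env = -12.44 − (-0.68) = -11.76°C

-11.76°C (parcel cooler than environment)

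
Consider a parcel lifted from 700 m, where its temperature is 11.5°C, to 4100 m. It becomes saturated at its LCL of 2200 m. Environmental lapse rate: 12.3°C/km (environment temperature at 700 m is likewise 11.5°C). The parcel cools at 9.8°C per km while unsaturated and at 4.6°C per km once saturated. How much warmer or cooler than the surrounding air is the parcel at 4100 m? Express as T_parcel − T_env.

Parcel:
  From 700 m to 2200 m (dry): cools by 9.8 × 1.5 = 14.7°C, giving -3.2°C.
  From 2200 m to 4100 m (saturated): cools by 4.6 × 1.9 = 8.74°C, giving -11.94°C.
Environment:
  From 700 m to 4100 m (environment): cools by 12.3 × 3.4 = 41.82°C, giving -30.32°C.
T_parcel − T_env = -11.94 − (-30.32) = +18.38°C

+18.38°C (parcel warmer than environment)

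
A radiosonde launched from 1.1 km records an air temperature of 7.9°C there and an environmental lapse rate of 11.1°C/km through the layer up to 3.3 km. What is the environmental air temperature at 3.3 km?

-16.52°C

1100–3300 m, environmental: Δz = 2.2 km ⇒ ΔT = -24.42°C; T = -16.52°C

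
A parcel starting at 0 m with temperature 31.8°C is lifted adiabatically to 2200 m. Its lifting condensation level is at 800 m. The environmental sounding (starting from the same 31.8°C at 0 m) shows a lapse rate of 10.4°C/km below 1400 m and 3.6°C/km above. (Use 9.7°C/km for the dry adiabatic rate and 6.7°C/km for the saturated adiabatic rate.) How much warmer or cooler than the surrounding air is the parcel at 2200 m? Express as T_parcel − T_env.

+0.3°C (parcel warmer than environment)

Parcel:
  0–800 m, dry: Δz = 0.8 km ⇒ ΔT = -7.76°C; T = 24.04°C
  800–2200 m, saturated: Δz = 1.4 km ⇒ ΔT = -9.38°C; T = 14.66°C
Environment:
  0–1400 m, environment, lower layer: Δz = 1.4 km ⇒ ΔT = -14.56°C; T = 17.24°C
  1400–2200 m, environment, upper layer: Δz = 0.8 km ⇒ ΔT = -2.88°C; T = 14.36°C
T_parcel − T_env = 14.66 − 14.36 = +0.3°C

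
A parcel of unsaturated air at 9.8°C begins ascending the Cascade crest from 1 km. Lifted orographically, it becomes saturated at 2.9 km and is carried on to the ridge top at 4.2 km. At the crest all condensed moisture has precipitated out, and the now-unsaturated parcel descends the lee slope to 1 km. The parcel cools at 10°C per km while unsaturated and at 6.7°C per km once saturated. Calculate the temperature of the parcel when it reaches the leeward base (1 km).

1000–2900 m, dry: Δz = 1.9 km ⇒ ΔT = -19°C; T = -9.2°C
2900–4200 m, saturated: Δz = 1.3 km ⇒ ΔT = -8.71°C; T = -17.91°C
4200–1000 m, dry descent: Δz = 3.2 km ⇒ ΔT = +32°C; T = 14.09°C

14.09°C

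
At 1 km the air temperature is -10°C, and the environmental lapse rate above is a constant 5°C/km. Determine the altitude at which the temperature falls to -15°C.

Height above start = (-10 − (-15)) / 5 = 1 km
Altitude = 1000 m + 1000 m = 2000 m

2 km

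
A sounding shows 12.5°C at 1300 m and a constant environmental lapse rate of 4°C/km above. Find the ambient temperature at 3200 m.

From 1300 m to 3200 m (environmental): cools by 4 × 1.9 = 7.6°C, giving 4.9°C.

4.9°C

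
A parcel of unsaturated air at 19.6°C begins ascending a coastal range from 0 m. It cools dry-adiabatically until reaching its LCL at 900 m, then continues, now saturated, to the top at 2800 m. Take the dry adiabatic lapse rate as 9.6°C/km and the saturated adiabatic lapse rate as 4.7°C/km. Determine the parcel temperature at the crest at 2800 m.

0–900 m, dry: Δz = 0.9 km ⇒ ΔT = -8.64°C; T = 10.96°C
900–2800 m, saturated: Δz = 1.9 km ⇒ ΔT = -8.93°C; T = 2.03°C

2.03°C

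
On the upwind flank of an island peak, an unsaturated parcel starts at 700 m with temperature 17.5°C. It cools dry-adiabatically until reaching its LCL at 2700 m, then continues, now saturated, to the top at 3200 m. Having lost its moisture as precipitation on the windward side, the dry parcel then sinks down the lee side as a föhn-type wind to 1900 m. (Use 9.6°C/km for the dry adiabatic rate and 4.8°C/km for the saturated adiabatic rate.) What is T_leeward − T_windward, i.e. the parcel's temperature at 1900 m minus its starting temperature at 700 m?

Dry to 2700 m: -9.6 × 2 km = -19.2°C, so T = -1.7°C.
Saturated to 3200 m: -4.8 × 0.5 km = -2.4°C, so T = -4.1°C.
Dry descent to 1900 m: +9.6 × 1.3 km = +12.48°C, so T = 8.38°C.
Net change vs windward start: 8.38 − 17.5 = -9.12°C

-9.12°C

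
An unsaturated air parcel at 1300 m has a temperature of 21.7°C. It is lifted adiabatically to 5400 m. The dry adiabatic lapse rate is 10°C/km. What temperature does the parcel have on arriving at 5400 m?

-19.3°C

1300 → 5400 m (dry adiabatic, 10°C/km): ΔT = -10 × 4.1 = -41°C → T = -19.3°C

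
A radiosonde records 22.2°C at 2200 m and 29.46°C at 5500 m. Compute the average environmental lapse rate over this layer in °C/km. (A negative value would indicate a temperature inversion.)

-2.2°C/km

Γ = −ΔT/Δz = (22.2 − 29.46) / (5500 − 2200) m
  = -7.26°C / 3.3 km = -2.2°C/km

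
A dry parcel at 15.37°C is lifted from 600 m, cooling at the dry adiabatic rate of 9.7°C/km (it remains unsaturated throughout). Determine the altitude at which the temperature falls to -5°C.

2700 m

Height above start = (15.37 − (-5)) / 9.7 = 2.1 km
Altitude = 600 m + 2100 m = 2700 m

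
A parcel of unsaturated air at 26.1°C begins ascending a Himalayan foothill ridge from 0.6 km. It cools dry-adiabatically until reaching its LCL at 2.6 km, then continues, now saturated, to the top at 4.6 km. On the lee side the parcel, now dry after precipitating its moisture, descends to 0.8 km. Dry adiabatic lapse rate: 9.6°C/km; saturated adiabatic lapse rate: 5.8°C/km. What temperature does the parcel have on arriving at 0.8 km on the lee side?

31.78°C

Dry to 2600 m: -9.6 × 2 km = -19.2°C, so T = 6.9°C.
Saturated to 4600 m: -5.8 × 2 km = -11.6°C, so T = -4.7°C.
Dry descent to 800 m: +9.6 × 3.8 km = +36.48°C, so T = 31.78°C.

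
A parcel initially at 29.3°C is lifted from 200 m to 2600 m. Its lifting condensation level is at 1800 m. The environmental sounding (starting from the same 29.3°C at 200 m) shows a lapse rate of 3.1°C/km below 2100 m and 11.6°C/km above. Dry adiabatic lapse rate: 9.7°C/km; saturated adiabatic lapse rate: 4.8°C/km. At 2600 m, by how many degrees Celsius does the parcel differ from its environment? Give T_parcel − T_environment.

Parcel:
  200 → 1800 m (dry, 9.7°C/km): ΔT = -9.7 × 1.6 = -15.52°C → T = 13.78°C
  1800 → 2600 m (saturated, 4.8°C/km): ΔT = -4.8 × 0.8 = -3.84°C → T = 9.94°C
Environment:
  200 → 2100 m (environment, lower layer, 3.1°C/km): ΔT = -3.1 × 1.9 = -5.89°C → T = 23.41°C
  2100 → 2600 m (environment, upper layer, 11.6°C/km): ΔT = -11.6 × 0.5 = -5.8°C → T = 17.61°C
T_parcel − T_env = 9.94 − 17.61 = -7.67°C

-7.67°C (parcel cooler than environment)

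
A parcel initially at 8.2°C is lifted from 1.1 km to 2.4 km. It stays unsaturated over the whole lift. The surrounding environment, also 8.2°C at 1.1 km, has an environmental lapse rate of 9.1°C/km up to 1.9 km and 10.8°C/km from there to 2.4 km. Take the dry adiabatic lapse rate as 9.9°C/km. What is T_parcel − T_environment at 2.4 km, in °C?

-0.19°C (parcel cooler than environment)

Parcel:
  1100–2400 m, dry: Δz = 1.3 km ⇒ ΔT = -12.87°C; T = -4.67°C
Environment:
  1100–1900 m, environment, lower layer: Δz = 0.8 km ⇒ ΔT = -7.28°C; T = 0.92°C
  1900–2400 m, environment, upper layer: Δz = 0.5 km ⇒ ΔT = -5.4°C; T = -4.48°C
T_parcel − T_env = -4.67 − (-4.48) = -0.19°C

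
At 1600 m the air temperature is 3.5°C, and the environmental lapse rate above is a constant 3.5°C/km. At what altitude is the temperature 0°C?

2600 m

Height above start = (3.5 − 0) / 3.5 = 1 km
Altitude = 1600 m + 1000 m = 2600 m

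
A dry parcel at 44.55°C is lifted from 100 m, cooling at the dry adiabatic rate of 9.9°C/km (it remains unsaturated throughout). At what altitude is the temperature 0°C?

Height above start = (44.55 − 0) / 9.9 = 4.5 km
Altitude = 100 m + 4500 m = 4600 m

4600 m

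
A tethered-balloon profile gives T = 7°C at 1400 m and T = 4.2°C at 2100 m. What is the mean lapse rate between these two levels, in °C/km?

Γ = −ΔT/Δz = (7 − 4.2) / (2100 − 1400) m
  = 2.8°C / 0.7 km = 4°C/km

4°C/km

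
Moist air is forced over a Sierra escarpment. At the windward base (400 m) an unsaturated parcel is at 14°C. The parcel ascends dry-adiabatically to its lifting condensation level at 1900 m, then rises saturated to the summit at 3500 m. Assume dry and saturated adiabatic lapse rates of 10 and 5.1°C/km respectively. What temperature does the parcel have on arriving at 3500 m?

Dry to 1900 m: -10 × 1.5 km = -15°C, so T = -1°C.
Saturated to 3500 m: -5.1 × 1.6 km = -8.16°C, so T = -9.16°C.

-9.16°C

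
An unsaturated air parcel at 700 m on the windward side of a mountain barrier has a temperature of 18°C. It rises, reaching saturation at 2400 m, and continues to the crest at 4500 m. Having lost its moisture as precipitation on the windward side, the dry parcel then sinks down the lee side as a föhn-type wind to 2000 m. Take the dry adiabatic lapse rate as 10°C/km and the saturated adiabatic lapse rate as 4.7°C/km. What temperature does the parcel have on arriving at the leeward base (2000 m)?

700–2400 m, dry: Δz = 1.7 km ⇒ ΔT = -17°C; T = 1°C
2400–4500 m, saturated: Δz = 2.1 km ⇒ ΔT = -9.87°C; T = -8.87°C
4500–2000 m, dry descent: Δz = 2.5 km ⇒ ΔT = +25°C; T = 16.13°C

16.13°C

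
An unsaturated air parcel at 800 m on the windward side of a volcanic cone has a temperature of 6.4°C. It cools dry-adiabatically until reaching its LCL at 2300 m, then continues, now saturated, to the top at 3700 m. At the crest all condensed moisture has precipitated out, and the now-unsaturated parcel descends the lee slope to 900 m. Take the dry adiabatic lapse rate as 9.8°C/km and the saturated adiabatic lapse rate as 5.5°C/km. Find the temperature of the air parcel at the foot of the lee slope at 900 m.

11.44°C

800–2300 m, dry: Δz = 1.5 km ⇒ ΔT = -14.7°C; T = -8.3°C
2300–3700 m, saturated: Δz = 1.4 km ⇒ ΔT = -7.7°C; T = -16°C
3700–900 m, dry descent: Δz = 2.8 km ⇒ ΔT = +27.44°C; T = 11.44°C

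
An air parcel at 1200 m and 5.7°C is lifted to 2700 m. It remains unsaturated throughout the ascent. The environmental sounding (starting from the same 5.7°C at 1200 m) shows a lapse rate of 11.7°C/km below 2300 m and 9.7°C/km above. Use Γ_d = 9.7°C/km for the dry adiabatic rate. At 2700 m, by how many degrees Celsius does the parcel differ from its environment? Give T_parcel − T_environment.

Parcel:
  From 1200 m to 2700 m (dry): cools by 9.7 × 1.5 = 14.55°C, giving -8.85°C.
Environment:
  From 1200 m to 2300 m (environment, lower layer): cools by 11.7 × 1.1 = 12.87°C, giving -7.17°C.
  From 2300 m to 2700 m (environment, upper layer): cools by 9.7 × 0.4 = 3.88°C, giving -11.05°C.
T_parcel − T_env = -8.85 − (-11.05) = +2.2°C

+2.2°C (parcel warmer than environment)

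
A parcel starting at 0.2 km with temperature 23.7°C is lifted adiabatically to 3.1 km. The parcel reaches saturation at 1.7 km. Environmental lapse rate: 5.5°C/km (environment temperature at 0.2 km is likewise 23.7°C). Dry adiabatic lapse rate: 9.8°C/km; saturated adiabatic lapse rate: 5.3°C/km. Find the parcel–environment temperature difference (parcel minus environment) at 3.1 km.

Parcel:
  200 → 1700 m (dry, 9.8°C/km): ΔT = -9.8 × 1.5 = -14.7°C → T = 9°C
  1700 → 3100 m (saturated, 5.3°C/km): ΔT = -5.3 × 1.4 = -7.42°C → T = 1.58°C
Environment:
  200 → 3100 m (environment, 5.5°C/km): ΔT = -5.5 × 2.9 = -15.95°C → T = 7.75°C
T_parcel − T_env = 1.58 − 7.75 = -6.17°C

-6.17°C (parcel cooler than environment)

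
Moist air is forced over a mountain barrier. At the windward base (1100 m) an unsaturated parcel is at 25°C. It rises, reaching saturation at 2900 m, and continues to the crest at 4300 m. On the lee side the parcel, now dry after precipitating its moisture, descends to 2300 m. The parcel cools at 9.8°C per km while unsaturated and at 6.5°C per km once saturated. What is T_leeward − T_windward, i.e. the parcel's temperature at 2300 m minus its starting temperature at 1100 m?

-7.14°C

1100–2900 m, dry: Δz = 1.8 km ⇒ ΔT = -17.64°C; T = 7.36°C
2900–4300 m, saturated: Δz = 1.4 km ⇒ ΔT = -9.1°C; T = -1.74°C
4300–2300 m, dry descent: Δz = 2 km ⇒ ΔT = +19.6°C; T = 17.86°C
Net change vs windward start: 17.86 − 25 = -7.14°C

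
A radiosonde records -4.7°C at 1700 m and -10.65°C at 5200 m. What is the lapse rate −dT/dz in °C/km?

Γ = −ΔT/Δz = (-4.7 − (-10.65)) / (5200 − 1700) m
  = 5.95°C / 3.5 km = 1.7°C/km

1.7°C/km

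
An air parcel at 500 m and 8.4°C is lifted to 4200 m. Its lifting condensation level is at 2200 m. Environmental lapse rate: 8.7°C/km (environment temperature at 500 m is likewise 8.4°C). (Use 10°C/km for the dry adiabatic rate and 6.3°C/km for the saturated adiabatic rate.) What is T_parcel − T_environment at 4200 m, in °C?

Parcel:
  500 → 2200 m (dry, 10°C/km): ΔT = -10 × 1.7 = -17°C → T = -8.6°C
  2200 → 4200 m (saturated, 6.3°C/km): ΔT = -6.3 × 2 = -12.6°C → T = -21.2°C
Environment:
  500 → 4200 m (environment, 8.7°C/km): ΔT = -8.7 × 3.7 = -32.19°C → T = -23.79°C
T_parcel − T_env = -21.2 − (-23.79) = +2.59°C

+2.59°C (parcel warmer than environment)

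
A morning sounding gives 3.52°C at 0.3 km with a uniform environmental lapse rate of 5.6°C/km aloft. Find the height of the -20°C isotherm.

Height above start = (3.52 − (-20)) / 5.6 = 4.2 km
Altitude = 300 m + 4200 m = 4500 m

4.5 km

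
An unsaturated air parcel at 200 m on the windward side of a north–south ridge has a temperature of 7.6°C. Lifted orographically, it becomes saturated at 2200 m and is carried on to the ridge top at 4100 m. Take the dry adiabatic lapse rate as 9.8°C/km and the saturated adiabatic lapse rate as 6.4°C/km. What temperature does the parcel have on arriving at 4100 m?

From 200 m to 2200 m (dry): cools by 9.8 × 2 = 19.6°C, giving -12°C.
From 2200 m to 4100 m (saturated): cools by 6.4 × 1.9 = 12.16°C, giving -24.16°C.

-24.16°C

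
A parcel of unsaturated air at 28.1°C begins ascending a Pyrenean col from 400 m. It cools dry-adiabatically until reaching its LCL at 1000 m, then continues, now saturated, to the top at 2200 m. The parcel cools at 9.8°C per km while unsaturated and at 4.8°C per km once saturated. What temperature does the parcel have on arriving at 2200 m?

400–1000 m, dry: Δz = 0.6 km ⇒ ΔT = -5.88°C; T = 22.22°C
1000–2200 m, saturated: Δz = 1.2 km ⇒ ΔT = -5.76°C; T = 16.46°C

16.46°C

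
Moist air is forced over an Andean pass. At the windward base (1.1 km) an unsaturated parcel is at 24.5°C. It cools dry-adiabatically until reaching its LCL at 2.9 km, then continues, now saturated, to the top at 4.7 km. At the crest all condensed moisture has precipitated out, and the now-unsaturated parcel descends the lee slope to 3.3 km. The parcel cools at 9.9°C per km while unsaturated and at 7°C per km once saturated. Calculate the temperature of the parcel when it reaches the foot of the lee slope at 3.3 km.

Dry to 2900 m: -9.9 × 1.8 km = -17.82°C, so T = 6.68°C.
Saturated to 4700 m: -7 × 1.8 km = -12.6°C, so T = -5.92°C.
Dry descent to 3300 m: +9.9 × 1.4 km = +13.86°C, so T = 7.94°C.

7.94°C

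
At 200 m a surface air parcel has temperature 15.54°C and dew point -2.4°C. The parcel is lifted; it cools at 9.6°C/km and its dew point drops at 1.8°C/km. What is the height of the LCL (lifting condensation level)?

T and T_d converge at 9.6 − 1.8 = 7.8°C per km
Height above start = (15.54 − (-2.4)) / 7.8 = 2.3 km
LCL altitude = 200 m + 2300 m = 2500 m

2500 m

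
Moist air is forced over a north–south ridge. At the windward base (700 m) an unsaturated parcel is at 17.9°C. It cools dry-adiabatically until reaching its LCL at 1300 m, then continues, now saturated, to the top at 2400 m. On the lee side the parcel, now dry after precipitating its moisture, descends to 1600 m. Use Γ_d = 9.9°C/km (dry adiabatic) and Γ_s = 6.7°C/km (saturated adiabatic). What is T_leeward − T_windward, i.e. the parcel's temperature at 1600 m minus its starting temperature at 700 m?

700–1300 m, dry: Δz = 0.6 km ⇒ ΔT = -5.94°C; T = 11.96°C
1300–2400 m, saturated: Δz = 1.1 km ⇒ ΔT = -7.37°C; T = 4.59°C
2400–1600 m, dry descent: Δz = 0.8 km ⇒ ΔT = +7.92°C; T = 12.51°C
Net change vs windward start: 12.51 − 17.9 = -5.39°C

-5.39°C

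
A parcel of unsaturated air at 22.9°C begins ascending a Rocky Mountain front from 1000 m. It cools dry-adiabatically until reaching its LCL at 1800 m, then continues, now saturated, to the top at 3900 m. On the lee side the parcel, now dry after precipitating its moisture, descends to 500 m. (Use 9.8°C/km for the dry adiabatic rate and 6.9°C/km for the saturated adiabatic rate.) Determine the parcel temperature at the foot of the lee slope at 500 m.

33.89°C

Dry to 1800 m: -9.8 × 0.8 km = -7.84°C, so T = 15.06°C.
Saturated to 3900 m: -6.9 × 2.1 km = -14.49°C, so T = 0.57°C.
Dry descent to 500 m: +9.8 × 3.4 km = +33.32°C, so T = 33.89°C.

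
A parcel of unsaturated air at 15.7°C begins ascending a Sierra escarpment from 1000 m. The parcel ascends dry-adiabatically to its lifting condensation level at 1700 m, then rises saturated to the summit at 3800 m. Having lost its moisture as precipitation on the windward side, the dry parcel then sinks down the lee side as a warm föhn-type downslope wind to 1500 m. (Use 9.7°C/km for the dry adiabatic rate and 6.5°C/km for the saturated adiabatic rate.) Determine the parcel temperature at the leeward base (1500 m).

17.57°C

1000 → 1700 m (dry, 9.7°C/km): ΔT = -9.7 × 0.7 = -6.79°C → T = 8.91°C
1700 → 3800 m (saturated, 6.5°C/km): ΔT = -6.5 × 2.1 = -13.65°C → T = -4.74°C
3800 → 1500 m (dry descent, 9.7°C/km): ΔT = +9.7 × 2.3 = +22.31°C → T = 17.57°C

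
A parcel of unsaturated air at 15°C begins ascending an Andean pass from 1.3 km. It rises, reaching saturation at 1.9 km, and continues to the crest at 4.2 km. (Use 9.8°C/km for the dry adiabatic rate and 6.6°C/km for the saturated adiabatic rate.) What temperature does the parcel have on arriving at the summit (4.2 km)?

-6.06°C

Dry to 1900 m: -9.8 × 0.6 km = -5.88°C, so T = 9.12°C.
Saturated to 4200 m: -6.6 × 2.3 km = -15.18°C, so T = -6.06°C.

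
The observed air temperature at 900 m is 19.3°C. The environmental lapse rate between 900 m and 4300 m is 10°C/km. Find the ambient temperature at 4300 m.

900–4300 m, environmental: Δz = 3.4 km ⇒ ΔT = -34°C; T = -14.7°C

-14.7°C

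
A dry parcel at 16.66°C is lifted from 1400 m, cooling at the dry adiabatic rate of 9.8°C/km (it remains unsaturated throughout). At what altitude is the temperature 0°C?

Height above start = (16.66 − 0) / 9.8 = 1.7 km
Altitude = 1400 m + 1700 m = 3100 m

3100 m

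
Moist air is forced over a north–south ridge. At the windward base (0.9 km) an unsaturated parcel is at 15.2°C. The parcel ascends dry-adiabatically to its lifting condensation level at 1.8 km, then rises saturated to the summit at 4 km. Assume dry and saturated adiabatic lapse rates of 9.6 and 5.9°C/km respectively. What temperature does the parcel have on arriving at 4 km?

Dry to 1800 m: -9.6 × 0.9 km = -8.64°C, so T = 6.56°C.
Saturated to 4000 m: -5.9 × 2.2 km = -12.98°C, so T = -6.42°C.

-6.42°C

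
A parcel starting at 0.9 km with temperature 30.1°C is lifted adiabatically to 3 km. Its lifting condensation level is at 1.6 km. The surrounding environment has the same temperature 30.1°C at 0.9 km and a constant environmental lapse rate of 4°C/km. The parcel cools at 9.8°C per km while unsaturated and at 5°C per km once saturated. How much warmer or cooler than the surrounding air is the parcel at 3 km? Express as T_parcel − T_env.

-5.46°C (parcel cooler than environment)

Parcel:
  900–1600 m, dry: Δz = 0.7 km ⇒ ΔT = -6.86°C; T = 23.24°C
  1600–3000 m, saturated: Δz = 1.4 km ⇒ ΔT = -7°C; T = 16.24°C
Environment:
  900–3000 m, environment: Δz = 2.1 km ⇒ ΔT = -8.4°C; T = 21.7°C
T_parcel − T_env = 16.24 − 21.7 = -5.46°C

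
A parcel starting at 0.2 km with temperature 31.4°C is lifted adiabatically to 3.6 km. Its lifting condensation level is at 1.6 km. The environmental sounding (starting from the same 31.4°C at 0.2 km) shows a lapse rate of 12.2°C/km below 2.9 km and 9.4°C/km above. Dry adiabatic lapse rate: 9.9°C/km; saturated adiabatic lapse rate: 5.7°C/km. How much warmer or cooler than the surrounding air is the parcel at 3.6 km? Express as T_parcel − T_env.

Parcel:
  200–1600 m, dry: Δz = 1.4 km ⇒ ΔT = -13.86°C; T = 17.54°C
  1600–3600 m, saturated: Δz = 2 km ⇒ ΔT = -11.4°C; T = 6.14°C
Environment:
  200–2900 m, environment, lower layer: Δz = 2.7 km ⇒ ΔT = -32.94°C; T = -1.54°C
  2900–3600 m, environment, upper layer: Δz = 0.7 km ⇒ ΔT = -6.58°C; T = -8.12°C
T_parcel − T_env = 6.14 − (-8.12) = +14.26°C

+14.26°C (parcel warmer than environment)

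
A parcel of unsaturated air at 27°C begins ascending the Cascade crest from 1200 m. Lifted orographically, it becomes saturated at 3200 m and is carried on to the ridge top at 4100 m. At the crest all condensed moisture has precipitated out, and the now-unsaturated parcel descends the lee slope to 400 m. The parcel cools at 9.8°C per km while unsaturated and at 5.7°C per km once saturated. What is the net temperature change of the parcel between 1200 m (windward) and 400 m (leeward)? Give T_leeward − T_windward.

Dry to 3200 m: -9.8 × 2 km = -19.6°C, so T = 7.4°C.
Saturated to 4100 m: -5.7 × 0.9 km = -5.13°C, so T = 2.27°C.
Dry descent to 400 m: +9.8 × 3.7 km = +36.26°C, so T = 38.53°C.
Net change vs windward start: 38.53 − 27 = +11.53°C

+11.53°C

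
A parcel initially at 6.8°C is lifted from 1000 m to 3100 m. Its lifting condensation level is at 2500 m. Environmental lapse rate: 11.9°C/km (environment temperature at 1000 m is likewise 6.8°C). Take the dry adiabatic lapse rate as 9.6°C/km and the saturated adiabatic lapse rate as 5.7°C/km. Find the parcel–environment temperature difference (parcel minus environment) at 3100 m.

Parcel:
  1000–2500 m, dry: Δz = 1.5 km ⇒ ΔT = -14.4°C; T = -7.6°C
  2500–3100 m, saturated: Δz = 0.6 km ⇒ ΔT = -3.42°C; T = -11.02°C
Environment:
  1000–3100 m, environment: Δz = 2.1 km ⇒ ΔT = -24.99°C; T = -18.19°C
T_parcel − T_env = -11.02 − (-18.19) = +7.17°C

+7.17°C (parcel warmer than environment)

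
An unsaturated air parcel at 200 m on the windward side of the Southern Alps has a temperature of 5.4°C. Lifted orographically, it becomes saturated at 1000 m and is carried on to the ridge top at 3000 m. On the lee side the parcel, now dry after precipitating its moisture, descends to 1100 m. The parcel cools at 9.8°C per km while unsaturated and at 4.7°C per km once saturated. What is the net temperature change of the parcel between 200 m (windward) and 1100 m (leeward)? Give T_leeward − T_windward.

Dry to 1000 m: -9.8 × 0.8 km = -7.84°C, so T = -2.44°C.
Saturated to 3000 m: -4.7 × 2 km = -9.4°C, so T = -11.84°C.
Dry descent to 1100 m: +9.8 × 1.9 km = +18.62°C, so T = 6.78°C.
Net change vs windward start: 6.78 − 5.4 = +1.38°C

+1.38°C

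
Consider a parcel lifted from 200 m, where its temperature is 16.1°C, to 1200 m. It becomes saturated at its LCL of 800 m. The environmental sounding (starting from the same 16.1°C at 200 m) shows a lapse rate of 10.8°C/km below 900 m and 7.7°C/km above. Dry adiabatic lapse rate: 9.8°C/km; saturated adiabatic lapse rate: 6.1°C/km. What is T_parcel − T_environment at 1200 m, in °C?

Parcel:
  200–800 m, dry: Δz = 0.6 km ⇒ ΔT = -5.88°C; T = 10.22°C
  800–1200 m, saturated: Δz = 0.4 km ⇒ ΔT = -2.44°C; T = 7.78°C
Environment:
  200–900 m, environment, lower layer: Δz = 0.7 km ⇒ ΔT = -7.56°C; T = 8.54°C
  900–1200 m, environment, upper layer: Δz = 0.3 km ⇒ ΔT = -2.31°C; T = 6.23°C
T_parcel − T_env = 7.78 − 6.23 = +1.55°C

+1.55°C (parcel warmer than environment)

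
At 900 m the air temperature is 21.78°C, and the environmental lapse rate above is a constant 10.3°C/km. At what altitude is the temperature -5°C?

3500 m

Height above start = (21.78 − (-5)) / 10.3 = 2.6 km
Altitude = 900 m + 2600 m = 3500 m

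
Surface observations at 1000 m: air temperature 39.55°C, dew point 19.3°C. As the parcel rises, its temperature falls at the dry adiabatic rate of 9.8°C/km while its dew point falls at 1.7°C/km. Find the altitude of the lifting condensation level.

3500 m

T and T_d converge at 9.8 − 1.7 = 8.1°C per km
Height above start = (39.55 − 19.3) / 8.1 = 2.5 km
LCL altitude = 1000 m + 2500 m = 3500 m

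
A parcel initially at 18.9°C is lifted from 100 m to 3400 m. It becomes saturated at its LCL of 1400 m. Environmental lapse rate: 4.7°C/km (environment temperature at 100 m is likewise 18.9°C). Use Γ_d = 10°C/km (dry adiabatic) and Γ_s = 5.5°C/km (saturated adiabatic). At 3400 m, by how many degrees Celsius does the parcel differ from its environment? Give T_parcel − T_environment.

-8.49°C (parcel cooler than environment)

Parcel:
  100–1400 m, dry: Δz = 1.3 km ⇒ ΔT = -13°C; T = 5.9°C
  1400–3400 m, saturated: Δz = 2 km ⇒ ΔT = -11°C; T = -5.1°C
Environment:
  100–3400 m, environment: Δz = 3.3 km ⇒ ΔT = -15.51°C; T = 3.39°C
T_parcel − T_env = -5.1 − 3.39 = -8.49°C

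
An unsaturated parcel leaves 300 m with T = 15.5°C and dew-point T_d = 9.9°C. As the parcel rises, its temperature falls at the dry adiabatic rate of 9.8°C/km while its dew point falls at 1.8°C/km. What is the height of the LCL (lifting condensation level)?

1000 m

T and T_d converge at 9.8 − 1.8 = 8°C per km
Height above start = (15.5 − 9.9) / 8 = 0.7 km
LCL altitude = 300 m + 700 m = 1000 m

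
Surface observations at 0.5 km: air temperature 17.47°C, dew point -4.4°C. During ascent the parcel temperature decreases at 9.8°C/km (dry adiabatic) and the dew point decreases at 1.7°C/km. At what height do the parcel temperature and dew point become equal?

T and T_d converge at 9.8 − 1.7 = 8.1°C per km
Height above start = (17.47 − (-4.4)) / 8.1 = 2.7 km
LCL altitude = 500 m + 2700 m = 3200 m

3.2 km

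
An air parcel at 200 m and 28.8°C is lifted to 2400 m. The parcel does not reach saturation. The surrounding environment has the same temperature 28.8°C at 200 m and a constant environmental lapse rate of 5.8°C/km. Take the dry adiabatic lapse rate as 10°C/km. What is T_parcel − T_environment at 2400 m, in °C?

Parcel:
  200 → 2400 m (dry, 10°C/km): ΔT = -10 × 2.2 = -22°C → T = 6.8°C
Environment:
  200 → 2400 m (environment, 5.8°C/km): ΔT = -5.8 × 2.2 = -12.76°C → T = 16.04°C
T_parcel − T_env = 6.8 − 16.04 = -9.24°C

-9.24°C (parcel cooler than environment)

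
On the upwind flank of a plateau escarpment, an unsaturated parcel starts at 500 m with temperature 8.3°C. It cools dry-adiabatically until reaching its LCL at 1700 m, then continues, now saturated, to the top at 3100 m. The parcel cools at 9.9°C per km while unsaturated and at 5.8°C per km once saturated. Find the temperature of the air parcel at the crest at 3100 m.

-11.7°C

Dry to 1700 m: -9.9 × 1.2 km = -11.88°C, so T = -3.58°C.
Saturated to 3100 m: -5.8 × 1.4 km = -8.12°C, so T = -11.7°C.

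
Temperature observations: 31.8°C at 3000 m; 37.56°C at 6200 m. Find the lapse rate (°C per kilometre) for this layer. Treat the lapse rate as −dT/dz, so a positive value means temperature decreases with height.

Γ = −ΔT/Δz = (31.8 − 37.56) / (6200 − 3000) m
  = -5.76°C / 3.2 km = -1.8°C/km

-1.8°C/km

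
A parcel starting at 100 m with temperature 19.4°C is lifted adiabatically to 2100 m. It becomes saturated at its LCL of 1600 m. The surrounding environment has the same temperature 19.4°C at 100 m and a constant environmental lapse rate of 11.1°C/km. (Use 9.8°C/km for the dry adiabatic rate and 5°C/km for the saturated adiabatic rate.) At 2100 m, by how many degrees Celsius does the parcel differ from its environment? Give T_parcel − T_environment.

Parcel:
  From 100 m to 1600 m (dry): cools by 9.8 × 1.5 = 14.7°C, giving 4.7°C.
  From 1600 m to 2100 m (saturated): cools by 5 × 0.5 = 2.5°C, giving 2.2°C.
Environment:
  From 100 m to 2100 m (environment): cools by 11.1 × 2 = 22.2°C, giving -2.8°C.
T_parcel − T_env = 2.2 − (-2.8) = +5°C

+5°C (parcel warmer than environment)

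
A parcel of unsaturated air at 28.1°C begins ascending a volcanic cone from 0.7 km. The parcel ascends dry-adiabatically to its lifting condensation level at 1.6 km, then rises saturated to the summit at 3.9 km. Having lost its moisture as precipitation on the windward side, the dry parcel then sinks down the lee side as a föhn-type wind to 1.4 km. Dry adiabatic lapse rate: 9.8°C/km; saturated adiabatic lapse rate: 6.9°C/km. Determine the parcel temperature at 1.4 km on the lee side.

From 700 m to 1600 m (dry): cools by 9.8 × 0.9 = 8.82°C, giving 19.28°C.
From 1600 m to 3900 m (saturated): cools by 6.9 × 2.3 = 15.87°C, giving 3.41°C.
From 3900 m to 1400 m (dry descent): warms by 9.8 × 2.5 = 24.5°C, giving 27.91°C.

27.91°C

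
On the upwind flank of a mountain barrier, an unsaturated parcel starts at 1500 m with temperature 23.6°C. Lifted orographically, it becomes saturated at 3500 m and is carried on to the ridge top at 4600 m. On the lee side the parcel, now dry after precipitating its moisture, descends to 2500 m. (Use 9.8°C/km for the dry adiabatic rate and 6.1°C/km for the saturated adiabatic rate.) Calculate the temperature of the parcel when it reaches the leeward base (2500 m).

17.87°C

1500–3500 m, dry: Δz = 2 km ⇒ ΔT = -19.6°C; T = 4°C
3500–4600 m, saturated: Δz = 1.1 km ⇒ ΔT = -6.71°C; T = -2.71°C
4600–2500 m, dry descent: Δz = 2.1 km ⇒ ΔT = +20.58°C; T = 17.87°C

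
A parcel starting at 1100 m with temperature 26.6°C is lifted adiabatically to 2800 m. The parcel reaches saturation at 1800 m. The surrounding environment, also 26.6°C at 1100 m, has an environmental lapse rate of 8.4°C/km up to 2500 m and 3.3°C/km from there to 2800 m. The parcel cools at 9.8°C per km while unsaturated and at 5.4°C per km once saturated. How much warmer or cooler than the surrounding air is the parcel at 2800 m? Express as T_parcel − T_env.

+0.49°C (parcel warmer than environment)

Parcel:
  1100–1800 m, dry: Δz = 0.7 km ⇒ ΔT = -6.86°C; T = 19.74°C
  1800–2800 m, saturated: Δz = 1 km ⇒ ΔT = -5.4°C; T = 14.34°C
Environment:
  1100–2500 m, environment, lower layer: Δz = 1.4 km ⇒ ΔT = -11.76°C; T = 14.84°C
  2500–2800 m, environment, upper layer: Δz = 0.3 km ⇒ ΔT = -0.99°C; T = 13.85°C
T_parcel − T_env = 14.34 − 13.85 = +0.49°C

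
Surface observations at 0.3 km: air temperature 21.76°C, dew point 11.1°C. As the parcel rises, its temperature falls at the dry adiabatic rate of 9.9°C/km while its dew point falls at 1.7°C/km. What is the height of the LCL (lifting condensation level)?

1.6 km

T and T_d converge at 9.9 − 1.7 = 8.2°C per km
Height above start = (21.76 − 11.1) / 8.2 = 1.3 km
LCL altitude = 300 m + 1300 m = 1600 m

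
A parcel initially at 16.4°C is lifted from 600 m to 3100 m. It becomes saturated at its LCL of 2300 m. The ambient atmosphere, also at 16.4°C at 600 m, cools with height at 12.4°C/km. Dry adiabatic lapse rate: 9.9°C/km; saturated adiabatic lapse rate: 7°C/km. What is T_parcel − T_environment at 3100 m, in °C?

+8.57°C (parcel warmer than environment)

Parcel:
  600–2300 m, dry: Δz = 1.7 km ⇒ ΔT = -16.83°C; T = -0.43°C
  2300–3100 m, saturated: Δz = 0.8 km ⇒ ΔT = -5.6°C; T = -6.03°C
Environment:
  600–3100 m, environment: Δz = 2.5 km ⇒ ΔT = -31°C; T = -14.6°C
T_parcel − T_env = -6.03 − (-14.6) = +8.57°C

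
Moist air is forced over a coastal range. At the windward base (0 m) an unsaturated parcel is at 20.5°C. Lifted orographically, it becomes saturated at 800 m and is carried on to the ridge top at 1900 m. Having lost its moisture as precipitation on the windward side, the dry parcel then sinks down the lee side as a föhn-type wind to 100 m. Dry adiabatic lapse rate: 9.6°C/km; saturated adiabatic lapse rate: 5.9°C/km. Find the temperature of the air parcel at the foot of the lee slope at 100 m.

23.61°C

Dry to 800 m: -9.6 × 0.8 km = -7.68°C, so T = 12.82°C.
Saturated to 1900 m: -5.9 × 1.1 km = -6.49°C, so T = 6.33°C.
Dry descent to 100 m: +9.6 × 1.8 km = +17.28°C, so T = 23.61°C.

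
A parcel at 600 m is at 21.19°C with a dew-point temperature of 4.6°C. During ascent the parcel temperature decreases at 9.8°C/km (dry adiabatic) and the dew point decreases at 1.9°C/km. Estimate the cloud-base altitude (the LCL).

2700 m

T and T_d converge at 9.8 − 1.9 = 7.9°C per km
Height above start = (21.19 − 4.6) / 7.9 = 2.1 km
LCL altitude = 600 m + 2100 m = 2700 m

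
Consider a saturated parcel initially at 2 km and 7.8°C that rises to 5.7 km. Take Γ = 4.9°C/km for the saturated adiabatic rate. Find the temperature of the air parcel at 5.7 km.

-10.33°C

Saturated adiabatic to 5700 m: -4.9 × 3.7 km = -18.13°C, so T = -10.33°C.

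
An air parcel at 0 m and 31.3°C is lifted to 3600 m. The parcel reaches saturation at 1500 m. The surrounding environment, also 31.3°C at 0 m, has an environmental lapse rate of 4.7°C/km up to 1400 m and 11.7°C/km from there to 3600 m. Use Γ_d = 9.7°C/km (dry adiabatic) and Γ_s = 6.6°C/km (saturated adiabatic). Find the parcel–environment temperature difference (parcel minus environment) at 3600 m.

Parcel:
  From 0 m to 1500 m (dry): cools by 9.7 × 1.5 = 14.55°C, giving 16.75°C.
  From 1500 m to 3600 m (saturated): cools by 6.6 × 2.1 = 13.86°C, giving 2.89°C.
Environment:
  From 0 m to 1400 m (environment, lower layer): cools by 4.7 × 1.4 = 6.58°C, giving 24.72°C.
  From 1400 m to 3600 m (environment, upper layer): cools by 11.7 × 2.2 = 25.74°C, giving -1.02°C.
T_parcel − T_env = 2.89 − (-1.02) = +3.91°C

+3.91°C (parcel warmer than environment)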